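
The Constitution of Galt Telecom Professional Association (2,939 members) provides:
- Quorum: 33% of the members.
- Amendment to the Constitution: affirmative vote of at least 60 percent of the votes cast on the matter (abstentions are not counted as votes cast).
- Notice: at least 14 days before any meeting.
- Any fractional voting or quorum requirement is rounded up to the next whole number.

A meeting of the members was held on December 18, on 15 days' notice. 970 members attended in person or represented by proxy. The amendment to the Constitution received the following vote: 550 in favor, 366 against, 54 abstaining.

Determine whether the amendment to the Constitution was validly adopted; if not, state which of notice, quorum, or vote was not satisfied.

Valid — all requirements satisfied.

Notice: 15 days given; 14 required. Satisfied.
Quorum: 33% of 2,939 = 969.87, rounded up to 970; 970 present. Satisfied.
Vote: requires three-fifths of the votes cast (970 − 54 abstaining = 916); 3/5 of 916 = 549.60, rounded up to 550, so 550 needed; 550 in favor. Satisfied.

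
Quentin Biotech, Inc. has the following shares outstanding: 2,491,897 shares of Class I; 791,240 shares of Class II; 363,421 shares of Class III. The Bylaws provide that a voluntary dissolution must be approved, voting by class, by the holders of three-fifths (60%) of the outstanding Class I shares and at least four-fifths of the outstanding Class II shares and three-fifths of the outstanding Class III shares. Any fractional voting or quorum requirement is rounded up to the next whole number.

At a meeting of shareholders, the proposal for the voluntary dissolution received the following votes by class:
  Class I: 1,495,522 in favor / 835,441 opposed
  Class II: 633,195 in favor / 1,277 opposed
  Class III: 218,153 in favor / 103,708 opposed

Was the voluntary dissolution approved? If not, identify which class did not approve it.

Approved — every class gave the required vote.

Class I: 3/5 of 2491897 = 1495138.20, rounded up to 1495139; 1,495,139 required, 1,495,522 in favor — approved.
Class II: 4/5 of 791240 = 632992; 632,992 required, 633,195 in favor — approved.
Class III: 3/5 of 363421 = 218052.60, rounded up to 218053; 218,053 required, 218,153 in favor — approved.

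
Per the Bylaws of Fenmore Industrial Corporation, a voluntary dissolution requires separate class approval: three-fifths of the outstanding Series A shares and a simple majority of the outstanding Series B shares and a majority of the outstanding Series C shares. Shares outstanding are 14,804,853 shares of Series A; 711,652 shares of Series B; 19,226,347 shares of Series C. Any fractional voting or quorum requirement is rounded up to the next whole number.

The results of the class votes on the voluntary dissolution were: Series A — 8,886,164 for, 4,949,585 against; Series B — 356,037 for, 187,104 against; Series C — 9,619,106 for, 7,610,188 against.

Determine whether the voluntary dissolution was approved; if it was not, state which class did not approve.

Approved — every class gave the required vote.

Series A: 3/5 of 14804853 = 8882911.80, rounded up to 8882912; 8,882,912 required, 8,886,164 in favor — approved.
Series B: a majority of 711652 is 355827; 355,827 required, 356,037 in favor — approved.
Series C: a majority of 19226347 is 9613174; 9,613,174 required, 9,619,106 in favor — approved.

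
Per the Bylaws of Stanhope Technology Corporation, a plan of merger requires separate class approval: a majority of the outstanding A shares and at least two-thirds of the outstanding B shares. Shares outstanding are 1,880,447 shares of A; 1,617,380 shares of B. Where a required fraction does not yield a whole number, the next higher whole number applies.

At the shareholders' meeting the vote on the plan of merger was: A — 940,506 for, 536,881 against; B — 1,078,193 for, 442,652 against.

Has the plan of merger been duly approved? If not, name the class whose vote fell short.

A: a majority of 1880447 is 940224; 940,224 required, 940,506 in favor — approved.
B: 2/3 of 1617380 = 1078253.33, rounded up to 1078254; 1,078,254 required, 1,078,193 in favor — not approved.

Not approved — the B shares did not give the required vote.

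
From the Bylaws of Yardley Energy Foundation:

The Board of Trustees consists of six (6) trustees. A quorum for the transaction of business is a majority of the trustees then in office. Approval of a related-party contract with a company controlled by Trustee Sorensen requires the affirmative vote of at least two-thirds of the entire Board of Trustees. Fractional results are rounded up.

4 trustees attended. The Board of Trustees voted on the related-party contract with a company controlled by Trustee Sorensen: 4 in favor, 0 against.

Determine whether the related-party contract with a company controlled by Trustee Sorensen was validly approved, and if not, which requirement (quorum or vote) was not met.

Quorum: 4 present; quorum is 4. Satisfied.
Vote: the related-party contract with a company controlled by Trustee Sorensen requires two-thirds of the entire Board of Trustees (6). 2/3 of 6 = 4, so 4 affirmative votes are needed; 4 voted in favor. Satisfied.

Valid — all requirements satisfied.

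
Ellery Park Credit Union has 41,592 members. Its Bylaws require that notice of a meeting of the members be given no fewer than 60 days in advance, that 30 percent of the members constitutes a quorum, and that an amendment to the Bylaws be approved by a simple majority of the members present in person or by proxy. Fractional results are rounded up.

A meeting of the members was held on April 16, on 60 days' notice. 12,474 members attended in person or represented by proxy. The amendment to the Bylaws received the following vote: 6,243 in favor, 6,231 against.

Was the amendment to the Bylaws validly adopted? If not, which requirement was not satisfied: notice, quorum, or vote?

Invalid — quorum requirement not satisfied.

Notice: 60 days given; 60 required. Satisfied.
Quorum: 30% of 41,592 = 12,477.60, rounded up to 12,478; 12,474 present. Not satisfied.
Vote: requires a majority of those present (12,474); a majority of 12474 is 6238, so 6,238 needed; 6,243 in favor. Satisfied.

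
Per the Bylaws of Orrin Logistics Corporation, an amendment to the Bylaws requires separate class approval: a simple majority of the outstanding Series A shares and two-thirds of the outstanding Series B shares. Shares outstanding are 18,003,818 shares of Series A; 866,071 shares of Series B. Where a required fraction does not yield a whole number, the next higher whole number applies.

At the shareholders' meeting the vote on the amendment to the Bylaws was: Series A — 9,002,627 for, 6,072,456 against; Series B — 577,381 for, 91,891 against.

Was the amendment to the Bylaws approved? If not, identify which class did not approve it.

Approved — every class gave the required vote.

Series A: a majority of 18003818 is 9001910; 9,001,910 required, 9,002,627 in favor — approved.
Series B: 2/3 of 866071 = 577380.67, rounded up to 577381; 577,381 required, 577,381 in favor — approved.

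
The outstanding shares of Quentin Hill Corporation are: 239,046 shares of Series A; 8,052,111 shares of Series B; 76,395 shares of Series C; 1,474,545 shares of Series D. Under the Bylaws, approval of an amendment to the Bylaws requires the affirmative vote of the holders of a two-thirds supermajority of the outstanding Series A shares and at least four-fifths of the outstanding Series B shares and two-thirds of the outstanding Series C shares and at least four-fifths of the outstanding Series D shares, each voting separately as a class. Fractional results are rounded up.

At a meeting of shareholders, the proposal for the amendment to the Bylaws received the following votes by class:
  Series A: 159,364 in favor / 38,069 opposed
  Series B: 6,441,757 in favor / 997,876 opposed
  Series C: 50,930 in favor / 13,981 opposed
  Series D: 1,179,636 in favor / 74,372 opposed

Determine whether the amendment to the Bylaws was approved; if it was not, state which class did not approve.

Approved — every class gave the required vote.

Series A: 2/3 of 239046 = 159364; 159,364 required, 159,364 in favor — approved.
Series B: 4/5 of 8052111 = 6441688.80, rounded up to 6441689; 6,441,689 required, 6,441,757 in favor — approved.
Series C: 2/3 of 76395 = 50930; 50,930 required, 50,930 in favor — approved.
Series D: 4/5 of 1474545 = 1179636; 1,179,636 required, 1,179,636 in favor — approved.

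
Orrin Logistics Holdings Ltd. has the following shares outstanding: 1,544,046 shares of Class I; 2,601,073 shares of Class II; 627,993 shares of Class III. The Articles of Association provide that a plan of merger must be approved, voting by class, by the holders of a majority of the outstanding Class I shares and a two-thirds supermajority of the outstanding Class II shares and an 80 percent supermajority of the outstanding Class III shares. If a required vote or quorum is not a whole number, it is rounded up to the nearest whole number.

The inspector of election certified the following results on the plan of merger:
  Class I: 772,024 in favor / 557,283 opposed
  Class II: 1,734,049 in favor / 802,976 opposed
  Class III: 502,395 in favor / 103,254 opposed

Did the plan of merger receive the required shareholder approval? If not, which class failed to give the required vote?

Class I: a majority of 1544046 is 772024; 772,024 required, 772,024 in favor — approved.
Class II: 2/3 of 2601073 = 1734048.67, rounded up to 1734049; 1,734,049 required, 1,734,049 in favor — approved.
Class III: 4/5 of 627993 = 502394.40, rounded up to 502395; 502,395 required, 502,395 in favor — approved.

Approved — every class gave the required vote.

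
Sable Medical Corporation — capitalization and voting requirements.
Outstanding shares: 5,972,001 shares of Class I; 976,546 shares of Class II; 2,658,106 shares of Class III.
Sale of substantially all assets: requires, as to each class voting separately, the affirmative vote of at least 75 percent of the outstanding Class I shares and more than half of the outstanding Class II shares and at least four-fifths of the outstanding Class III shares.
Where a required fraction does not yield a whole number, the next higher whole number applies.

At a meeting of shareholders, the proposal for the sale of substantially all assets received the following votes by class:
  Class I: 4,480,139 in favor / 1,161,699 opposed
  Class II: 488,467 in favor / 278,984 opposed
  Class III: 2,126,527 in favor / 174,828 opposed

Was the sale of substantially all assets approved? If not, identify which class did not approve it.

Class I: 3/4 of 5972001 = 4479000.75, rounded up to 4479001; 4,479,001 required, 4,480,139 in favor — approved.
Class II: a majority of 976546 is 488274; 488,274 required, 488,467 in favor — approved.
Class III: 4/5 of 2658106 = 2126484.80, rounded up to 2126485; 2,126,485 required, 2,126,527 in favor — approved.

Approved — every class gave the required vote.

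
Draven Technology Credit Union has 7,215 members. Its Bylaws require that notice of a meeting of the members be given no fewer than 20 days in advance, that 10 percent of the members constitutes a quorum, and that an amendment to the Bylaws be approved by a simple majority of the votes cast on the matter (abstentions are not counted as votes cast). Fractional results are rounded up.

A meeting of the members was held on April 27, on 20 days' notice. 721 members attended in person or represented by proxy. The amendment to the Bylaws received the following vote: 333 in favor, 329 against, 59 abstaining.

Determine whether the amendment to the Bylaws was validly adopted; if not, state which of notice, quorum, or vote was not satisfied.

Notice: 20 days given; 20 required. Satisfied.
Quorum: 10% of 7,215 = 721.50, rounded up to 722; 721 present. Not satisfied.
Vote: requires a majority of the votes cast (721 − 59 abstaining = 662); a majority of 662 is 332, so 332 needed; 333 in favor. Satisfied.

Invalid — quorum requirement not satisfied.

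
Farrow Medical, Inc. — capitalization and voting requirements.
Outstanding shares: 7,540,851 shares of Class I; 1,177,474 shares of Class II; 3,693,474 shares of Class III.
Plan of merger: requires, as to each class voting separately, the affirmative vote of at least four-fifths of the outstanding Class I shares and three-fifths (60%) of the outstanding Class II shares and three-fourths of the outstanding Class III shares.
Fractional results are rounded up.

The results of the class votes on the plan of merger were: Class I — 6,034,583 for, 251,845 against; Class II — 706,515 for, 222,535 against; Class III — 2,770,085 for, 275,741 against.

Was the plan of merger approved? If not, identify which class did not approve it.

Class I: 4/5 of 7540851 = 6032680.80, rounded up to 6032681; 6,032,681 required, 6,034,583 in favor — approved.
Class II: 3/5 of 1177474 = 706484.40, rounded up to 706485; 706,485 required, 706,515 in favor — approved.
Class III: 3/4 of 3693474 = 2770105.50, rounded up to 2770106; 2,770,106 required, 2,770,085 in favor — not approved.

Not approved — the Class III shares did not give the required vote.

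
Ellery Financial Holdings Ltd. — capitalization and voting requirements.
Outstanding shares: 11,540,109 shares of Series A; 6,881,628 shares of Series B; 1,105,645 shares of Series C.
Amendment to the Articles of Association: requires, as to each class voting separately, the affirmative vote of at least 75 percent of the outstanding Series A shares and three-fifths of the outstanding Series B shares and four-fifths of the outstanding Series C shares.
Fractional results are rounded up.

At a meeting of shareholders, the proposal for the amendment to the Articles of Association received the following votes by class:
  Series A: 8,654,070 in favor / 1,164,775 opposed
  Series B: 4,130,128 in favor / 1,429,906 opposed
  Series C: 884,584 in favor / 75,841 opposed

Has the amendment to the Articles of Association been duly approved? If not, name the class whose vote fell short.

Not approved — the Series A shares did not give the required vote.

Series A: 3/4 of 11540109 = 8655081.75, rounded up to 8655082; 8,655,082 required, 8,654,070 in favor — not approved.
Series B: 3/5 of 6881628 = 4128976.80, rounded up to 4128977; 4,128,977 required, 4,130,128 in favor — approved.
Series C: 4/5 of 1105645 = 884516; 884,516 required, 884,584 in favor — approved.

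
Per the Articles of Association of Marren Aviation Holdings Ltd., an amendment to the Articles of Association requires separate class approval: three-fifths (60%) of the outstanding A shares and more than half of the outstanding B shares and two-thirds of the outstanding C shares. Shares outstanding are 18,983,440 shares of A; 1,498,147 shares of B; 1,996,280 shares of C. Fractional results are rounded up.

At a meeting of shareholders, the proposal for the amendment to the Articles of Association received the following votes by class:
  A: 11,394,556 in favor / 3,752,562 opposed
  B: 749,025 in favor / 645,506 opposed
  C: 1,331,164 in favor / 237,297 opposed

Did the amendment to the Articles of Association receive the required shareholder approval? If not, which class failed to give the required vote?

Not approved — the B shares did not give the required vote.

A: 3/5 of 18983440 = 11390064; 11,390,064 required, 11,394,556 in favor — approved.
B: a majority of 1498147 is 749074; 749,074 required, 749,025 in favor — not approved.
C: 2/3 of 1996280 = 1330853.33, rounded up to 1330854; 1,330,854 required, 1,331,164 in favor — approved.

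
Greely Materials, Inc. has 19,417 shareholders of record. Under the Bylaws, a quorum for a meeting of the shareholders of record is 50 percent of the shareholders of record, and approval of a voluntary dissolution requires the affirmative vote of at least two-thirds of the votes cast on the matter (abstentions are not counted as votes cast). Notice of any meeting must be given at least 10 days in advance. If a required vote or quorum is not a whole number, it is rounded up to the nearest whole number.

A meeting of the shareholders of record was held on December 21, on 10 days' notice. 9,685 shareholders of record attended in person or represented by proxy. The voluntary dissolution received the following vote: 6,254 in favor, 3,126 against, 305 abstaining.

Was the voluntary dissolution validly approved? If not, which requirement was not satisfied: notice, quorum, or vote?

Invalid — quorum requirement not satisfied.

Notice: 10 days given; 10 required. Satisfied.
Quorum: 50% of 19,417 = 9,708.50, rounded up to 9,709; 9,685 present. Not satisfied.
Vote: requires two-thirds of the votes cast (9,685 − 305 abstaining = 9,380); 2/3 of 9380 = 6253.33, rounded up to 6254, so 6,254 needed; 6,254 in favor. Satisfied.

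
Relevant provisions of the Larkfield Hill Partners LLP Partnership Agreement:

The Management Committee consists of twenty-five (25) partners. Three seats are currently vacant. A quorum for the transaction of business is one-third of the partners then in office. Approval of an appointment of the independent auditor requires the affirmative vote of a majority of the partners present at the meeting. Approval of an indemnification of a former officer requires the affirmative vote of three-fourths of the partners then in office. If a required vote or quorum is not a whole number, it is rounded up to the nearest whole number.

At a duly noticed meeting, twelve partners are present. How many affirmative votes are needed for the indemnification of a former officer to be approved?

The indemnification of a former officer requires three-fourths of the partners then in office (22).
3/4 of 22 = 16.50, rounded up to 17.
(Only 12 can vote, so the indemnification of a former officer cannot pass at this meeting, but the required vote is still 17.)

17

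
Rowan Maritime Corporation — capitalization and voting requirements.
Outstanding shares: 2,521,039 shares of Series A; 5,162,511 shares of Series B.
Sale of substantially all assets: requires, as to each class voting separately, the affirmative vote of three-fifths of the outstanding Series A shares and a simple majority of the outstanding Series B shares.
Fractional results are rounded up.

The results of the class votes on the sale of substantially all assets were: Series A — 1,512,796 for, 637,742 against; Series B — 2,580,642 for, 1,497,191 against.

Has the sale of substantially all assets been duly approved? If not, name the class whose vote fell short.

Series A: 3/5 of 2521039 = 1512623.40, rounded up to 1512624; 1,512,624 required, 1,512,796 in favor — approved.
Series B: a majority of 5162511 is 2581256; 2,581,256 required, 2,580,642 in favor — not approved.

Not approved — the Series B shares did not give the required vote.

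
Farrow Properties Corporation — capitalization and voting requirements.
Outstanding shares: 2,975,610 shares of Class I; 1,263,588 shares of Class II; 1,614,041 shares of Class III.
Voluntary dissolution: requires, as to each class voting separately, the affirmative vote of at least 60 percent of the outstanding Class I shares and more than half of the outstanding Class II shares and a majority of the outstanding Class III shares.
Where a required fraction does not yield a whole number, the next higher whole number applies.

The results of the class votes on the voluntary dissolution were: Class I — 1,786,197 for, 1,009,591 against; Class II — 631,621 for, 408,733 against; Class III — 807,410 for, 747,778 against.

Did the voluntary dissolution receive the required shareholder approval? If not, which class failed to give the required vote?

Class I: 3/5 of 2975610 = 1785366; 1,785,366 required, 1,786,197 in favor — approved.
Class II: a majority of 1263588 is 631795; 631,795 required, 631,621 in favor — not approved.
Class III: a majority of 1614041 is 807021; 807,021 required, 807,410 in favor — approved.

Not approved — the Class II shares did not give the required vote.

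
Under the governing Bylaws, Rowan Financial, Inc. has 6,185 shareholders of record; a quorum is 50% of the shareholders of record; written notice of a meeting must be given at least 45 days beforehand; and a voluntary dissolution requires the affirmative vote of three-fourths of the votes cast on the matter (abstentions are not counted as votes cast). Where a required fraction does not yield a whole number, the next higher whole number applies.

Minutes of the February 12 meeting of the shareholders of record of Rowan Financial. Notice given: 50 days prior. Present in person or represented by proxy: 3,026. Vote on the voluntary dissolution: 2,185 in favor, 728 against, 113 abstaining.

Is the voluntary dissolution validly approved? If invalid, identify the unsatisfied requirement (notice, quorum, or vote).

Invalid — quorum requirement not satisfied.

Notice: 50 days given; 45 required. Satisfied.
Quorum: 50% of 6,185 = 3,092.50, rounded up to 3,093; 3,026 present. Not satisfied.
Vote: requires three-fourths of the votes cast (3,026 − 113 abstaining = 2,913); 3/4 of 2913 = 2184.75, rounded up to 2185, so 2,185 needed; 2,185 in favor. Satisfied.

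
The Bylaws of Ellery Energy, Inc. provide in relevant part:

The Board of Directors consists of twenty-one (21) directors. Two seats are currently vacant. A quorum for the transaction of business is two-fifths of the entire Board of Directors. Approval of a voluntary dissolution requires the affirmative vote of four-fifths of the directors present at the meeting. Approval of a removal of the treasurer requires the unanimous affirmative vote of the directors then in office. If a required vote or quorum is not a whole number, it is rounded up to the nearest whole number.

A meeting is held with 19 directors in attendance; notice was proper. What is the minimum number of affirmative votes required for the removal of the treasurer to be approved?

19

The removal of the treasurer requires the unanimous vote of the directors then in office (19).
Unanimous means all 19.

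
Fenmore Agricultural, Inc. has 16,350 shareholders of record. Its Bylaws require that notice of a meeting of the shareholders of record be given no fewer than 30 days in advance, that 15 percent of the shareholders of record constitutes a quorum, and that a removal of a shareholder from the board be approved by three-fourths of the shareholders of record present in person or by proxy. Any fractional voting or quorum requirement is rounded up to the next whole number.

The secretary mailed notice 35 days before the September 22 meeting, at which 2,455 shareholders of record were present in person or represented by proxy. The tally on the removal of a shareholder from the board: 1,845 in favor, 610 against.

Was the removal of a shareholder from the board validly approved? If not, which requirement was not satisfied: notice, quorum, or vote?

Valid — all requirements satisfied.

Notice: 35 days given; 30 required. Satisfied.
Quorum: 15% of 16,350 = 2,452.50, rounded up to 2,453; 2,455 present. Satisfied.
Vote: requires three-fourths of those present (2,455); 3/4 of 2455 = 1841.25, rounded up to 1842, so 1,842 needed; 1,845 in favor. Satisfied.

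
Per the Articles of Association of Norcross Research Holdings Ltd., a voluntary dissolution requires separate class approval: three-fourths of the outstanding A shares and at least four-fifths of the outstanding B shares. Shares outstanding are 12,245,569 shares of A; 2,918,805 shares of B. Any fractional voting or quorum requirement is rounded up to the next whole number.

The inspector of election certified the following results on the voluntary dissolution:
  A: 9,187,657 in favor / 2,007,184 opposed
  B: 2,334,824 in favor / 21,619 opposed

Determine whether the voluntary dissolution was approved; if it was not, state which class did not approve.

Not approved — the B shares did not give the required vote.

A: 3/4 of 12245569 = 9184176.75, rounded up to 9184177; 9,184,177 required, 9,187,657 in favor — approved.
B: 4/5 of 2918805 = 2335044; 2,335,044 required, 2,334,824 in favor — not approved.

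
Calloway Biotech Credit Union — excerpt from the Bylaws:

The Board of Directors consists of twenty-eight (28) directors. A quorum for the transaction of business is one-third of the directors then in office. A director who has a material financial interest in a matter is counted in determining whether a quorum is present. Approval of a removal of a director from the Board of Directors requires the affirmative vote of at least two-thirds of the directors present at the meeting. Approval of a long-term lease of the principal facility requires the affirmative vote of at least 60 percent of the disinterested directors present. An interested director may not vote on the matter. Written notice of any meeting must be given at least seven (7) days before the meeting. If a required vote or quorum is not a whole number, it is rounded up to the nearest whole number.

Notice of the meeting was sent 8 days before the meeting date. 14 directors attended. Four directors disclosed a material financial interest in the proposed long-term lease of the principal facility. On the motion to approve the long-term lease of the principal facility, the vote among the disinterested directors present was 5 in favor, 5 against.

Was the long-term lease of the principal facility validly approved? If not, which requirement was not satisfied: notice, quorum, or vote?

Notice: 8 days given; 7 required (8 ≥ 7). Satisfied.
Quorum: 14 present (interested directors count toward quorum); quorum is 10. Satisfied.
Vote: the long-term lease of the principal facility requires three-fifths of the disinterested directors present (14 − 4 = 10). 3/5 of 10 = 6, so 6 affirmative votes are needed; 5 voted in favor. Not satisfied.

Invalid — vote requirement not satisfied.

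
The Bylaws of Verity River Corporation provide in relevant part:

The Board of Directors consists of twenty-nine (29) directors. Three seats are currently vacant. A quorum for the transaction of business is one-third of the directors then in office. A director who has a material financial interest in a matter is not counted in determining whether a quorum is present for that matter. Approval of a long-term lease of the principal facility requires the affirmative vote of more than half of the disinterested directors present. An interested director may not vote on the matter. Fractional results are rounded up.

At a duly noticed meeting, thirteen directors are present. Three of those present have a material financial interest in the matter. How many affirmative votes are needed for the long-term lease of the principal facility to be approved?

6

The long-term lease of the principal facility requires a majority of the disinterested directors present (13 − 3 = 10).
A majority of 10 is 6.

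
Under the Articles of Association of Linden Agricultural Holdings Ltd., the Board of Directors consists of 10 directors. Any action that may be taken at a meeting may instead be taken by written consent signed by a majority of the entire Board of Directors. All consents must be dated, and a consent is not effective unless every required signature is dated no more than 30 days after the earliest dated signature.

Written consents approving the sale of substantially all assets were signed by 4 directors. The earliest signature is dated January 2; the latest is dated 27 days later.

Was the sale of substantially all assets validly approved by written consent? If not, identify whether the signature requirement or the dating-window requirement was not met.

Not effective — insufficient signatures.

Signatures required: a majority of 10 — a majority of 10 is 6, so 6 needed; 4 signed. Insufficient.
Dating window: the latest signature is 27 days after the earliest; the limit is 30 days. Within the window.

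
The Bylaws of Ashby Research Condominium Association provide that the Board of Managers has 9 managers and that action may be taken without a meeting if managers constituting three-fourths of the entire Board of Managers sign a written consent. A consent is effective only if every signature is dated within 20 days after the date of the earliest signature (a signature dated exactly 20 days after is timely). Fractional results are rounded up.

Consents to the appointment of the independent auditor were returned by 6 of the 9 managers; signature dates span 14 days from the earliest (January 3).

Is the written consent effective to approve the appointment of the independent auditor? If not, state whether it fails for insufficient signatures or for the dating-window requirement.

Signatures required: three-fourths of 9 — 3/4 of 9 = 6.75, rounded up to 7, so 7 needed; 6 signed. Insufficient.
Dating window: the latest signature is 14 days after the earliest; the limit is 20 days. Within the window.

Not effective — insufficient signatures.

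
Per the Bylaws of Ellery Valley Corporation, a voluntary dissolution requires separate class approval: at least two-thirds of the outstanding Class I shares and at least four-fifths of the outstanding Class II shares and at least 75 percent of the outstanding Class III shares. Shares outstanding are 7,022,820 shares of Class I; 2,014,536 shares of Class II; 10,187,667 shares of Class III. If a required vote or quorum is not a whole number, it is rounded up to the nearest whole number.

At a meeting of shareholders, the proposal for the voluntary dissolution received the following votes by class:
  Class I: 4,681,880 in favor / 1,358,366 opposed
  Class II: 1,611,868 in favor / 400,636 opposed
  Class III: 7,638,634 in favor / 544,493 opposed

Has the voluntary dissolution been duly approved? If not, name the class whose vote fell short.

Class I: 2/3 of 7022820 = 4681880; 4,681,880 required, 4,681,880 in favor — approved.
Class II: 4/5 of 2014536 = 1611628.80, rounded up to 1611629; 1,611,629 required, 1,611,868 in favor — approved.
Class III: 3/4 of 10187667 = 7640750.25, rounded up to 7640751; 7,640,751 required, 7,638,634 in favor — not approved.

Not approved — the Class III shares did not give the required vote.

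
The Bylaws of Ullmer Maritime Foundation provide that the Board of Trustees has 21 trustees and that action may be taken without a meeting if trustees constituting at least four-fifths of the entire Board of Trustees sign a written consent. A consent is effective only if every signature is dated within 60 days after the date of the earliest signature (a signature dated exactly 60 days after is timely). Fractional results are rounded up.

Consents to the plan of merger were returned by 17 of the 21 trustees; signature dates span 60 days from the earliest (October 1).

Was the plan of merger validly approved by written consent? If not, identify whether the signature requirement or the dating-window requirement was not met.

Effective — both the signature and dating-window requirements are satisfied.

Signatures required: at least four-fifths of 21 — 4/5 of 21 = 16.80, rounded up to 17, so 17 needed; 17 signed. Sufficient.
Dating window: the latest signature is 60 days after the earliest; the limit is 60 days. Within the window.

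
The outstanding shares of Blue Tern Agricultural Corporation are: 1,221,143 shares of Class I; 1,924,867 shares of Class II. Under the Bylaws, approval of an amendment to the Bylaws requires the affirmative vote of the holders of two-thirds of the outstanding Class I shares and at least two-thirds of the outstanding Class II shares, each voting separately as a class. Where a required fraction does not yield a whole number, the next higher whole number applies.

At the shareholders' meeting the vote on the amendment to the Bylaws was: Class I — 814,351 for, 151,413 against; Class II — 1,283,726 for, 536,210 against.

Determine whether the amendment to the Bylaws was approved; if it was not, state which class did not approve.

Approved — every class gave the required vote.

Class I: 2/3 of 1221143 = 814095.33, rounded up to 814096; 814,096 required, 814,351 in favor — approved.
Class II: 2/3 of 1924867 = 1283244.67, rounded up to 1283245; 1,283,245 required, 1,283,726 in favor — approved.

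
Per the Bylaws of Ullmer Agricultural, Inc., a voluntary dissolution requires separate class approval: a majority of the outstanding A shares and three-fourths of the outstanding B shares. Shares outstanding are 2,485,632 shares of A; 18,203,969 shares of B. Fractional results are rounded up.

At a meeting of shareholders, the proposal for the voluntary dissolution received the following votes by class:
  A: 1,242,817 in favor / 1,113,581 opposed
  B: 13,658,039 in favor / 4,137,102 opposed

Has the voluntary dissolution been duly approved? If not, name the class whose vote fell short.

A: a majority of 2485632 is 1242817; 1,242,817 required, 1,242,817 in favor — approved.
B: 3/4 of 18203969 = 13652976.75, rounded up to 13652977; 13,652,977 required, 13,658,039 in favor — approved.

Approved — every class gave the required vote.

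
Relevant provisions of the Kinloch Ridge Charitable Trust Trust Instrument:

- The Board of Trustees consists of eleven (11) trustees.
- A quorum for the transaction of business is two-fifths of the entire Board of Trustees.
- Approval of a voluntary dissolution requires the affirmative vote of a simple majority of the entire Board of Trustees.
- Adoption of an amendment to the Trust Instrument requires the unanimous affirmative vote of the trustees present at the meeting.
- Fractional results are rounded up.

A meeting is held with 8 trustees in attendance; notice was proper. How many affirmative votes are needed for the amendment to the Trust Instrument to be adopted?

8

The amendment to the Trust Instrument requires the unanimous vote of the trustees present (8).
Unanimous means all 8.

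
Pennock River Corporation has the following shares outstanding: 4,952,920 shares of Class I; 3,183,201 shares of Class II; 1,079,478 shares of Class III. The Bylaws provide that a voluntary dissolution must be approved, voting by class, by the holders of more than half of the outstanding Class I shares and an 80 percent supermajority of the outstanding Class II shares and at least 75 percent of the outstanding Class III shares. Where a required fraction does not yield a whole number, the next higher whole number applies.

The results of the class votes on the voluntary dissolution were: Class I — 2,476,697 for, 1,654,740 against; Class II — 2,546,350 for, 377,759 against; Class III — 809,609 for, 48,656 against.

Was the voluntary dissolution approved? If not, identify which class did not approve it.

Class I: a majority of 4952920 is 2476461; 2,476,461 required, 2,476,697 in favor — approved.
Class II: 4/5 of 3183201 = 2546560.80, rounded up to 2546561; 2,546,561 required, 2,546,350 in favor — not approved.
Class III: 3/4 of 1079478 = 809608.50, rounded up to 809609; 809,609 required, 809,609 in favor — approved.

Not approved — the Class II shares did not give the required vote.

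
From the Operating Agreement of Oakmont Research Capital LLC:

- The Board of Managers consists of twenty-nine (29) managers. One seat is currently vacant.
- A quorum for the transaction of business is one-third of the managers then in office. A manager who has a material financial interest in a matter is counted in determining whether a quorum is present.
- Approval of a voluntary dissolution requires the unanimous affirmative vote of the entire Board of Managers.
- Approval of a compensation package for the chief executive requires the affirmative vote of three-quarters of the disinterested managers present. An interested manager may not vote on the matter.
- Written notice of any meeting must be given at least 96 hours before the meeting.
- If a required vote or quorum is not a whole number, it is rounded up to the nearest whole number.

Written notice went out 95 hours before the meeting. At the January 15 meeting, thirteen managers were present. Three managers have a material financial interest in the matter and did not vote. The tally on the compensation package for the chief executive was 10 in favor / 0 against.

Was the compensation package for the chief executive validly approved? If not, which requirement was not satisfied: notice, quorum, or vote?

Invalid — notice requirement not satisfied.

Notice: 95 hours given; 96 required (95 < 96). Not satisfied.
Quorum: 13 present (interested managers count toward quorum); quorum is 10. Satisfied.
Vote: the compensation package for the chief executive requires three-fourths of the disinterested managers present (13 − 3 = 10). 3/4 of 10 = 7.50, rounded up to 8, so 8 affirmative votes are needed; 10 voted in favor. Satisfied.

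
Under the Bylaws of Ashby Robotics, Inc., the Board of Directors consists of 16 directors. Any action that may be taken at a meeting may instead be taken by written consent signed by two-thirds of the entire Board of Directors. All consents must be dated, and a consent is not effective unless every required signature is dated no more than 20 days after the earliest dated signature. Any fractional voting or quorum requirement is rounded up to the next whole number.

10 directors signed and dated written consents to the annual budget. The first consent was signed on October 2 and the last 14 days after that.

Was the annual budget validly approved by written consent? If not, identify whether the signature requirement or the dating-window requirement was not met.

Not effective — insufficient signatures.

Signatures required: two-thirds of 16 — 2/3 of 16 = 10.67, rounded up to 11, so 11 needed; 10 signed. Insufficient.
Dating window: the latest signature is 14 days after the earliest; the limit is 20 days. Within the window.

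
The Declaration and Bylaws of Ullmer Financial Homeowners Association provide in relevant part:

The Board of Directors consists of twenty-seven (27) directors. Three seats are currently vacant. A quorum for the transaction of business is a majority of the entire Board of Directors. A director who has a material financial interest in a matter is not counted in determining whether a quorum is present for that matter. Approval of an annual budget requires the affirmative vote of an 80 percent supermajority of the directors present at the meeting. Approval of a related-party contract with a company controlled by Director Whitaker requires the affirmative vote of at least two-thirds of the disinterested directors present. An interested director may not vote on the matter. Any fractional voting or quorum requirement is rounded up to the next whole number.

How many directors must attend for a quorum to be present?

A majority of 27 is 14.

14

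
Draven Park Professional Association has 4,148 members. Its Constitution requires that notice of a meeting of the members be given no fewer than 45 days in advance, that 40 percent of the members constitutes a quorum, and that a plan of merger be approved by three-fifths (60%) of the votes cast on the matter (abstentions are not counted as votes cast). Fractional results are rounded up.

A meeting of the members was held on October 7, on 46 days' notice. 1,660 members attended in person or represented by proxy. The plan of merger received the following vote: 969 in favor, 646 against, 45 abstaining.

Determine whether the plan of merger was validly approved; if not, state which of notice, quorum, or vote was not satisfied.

Valid — all requirements satisfied.

Notice: 46 days given; 45 required. Satisfied.
Quorum: 40% of 4,148 = 1,659.20, rounded up to 1,660; 1,660 present. Satisfied.
Vote: requires three-fifths of the votes cast (1,660 − 45 abstaining = 1,615); 3/5 of 1615 = 969, so 969 needed; 969 in favor. Satisfied.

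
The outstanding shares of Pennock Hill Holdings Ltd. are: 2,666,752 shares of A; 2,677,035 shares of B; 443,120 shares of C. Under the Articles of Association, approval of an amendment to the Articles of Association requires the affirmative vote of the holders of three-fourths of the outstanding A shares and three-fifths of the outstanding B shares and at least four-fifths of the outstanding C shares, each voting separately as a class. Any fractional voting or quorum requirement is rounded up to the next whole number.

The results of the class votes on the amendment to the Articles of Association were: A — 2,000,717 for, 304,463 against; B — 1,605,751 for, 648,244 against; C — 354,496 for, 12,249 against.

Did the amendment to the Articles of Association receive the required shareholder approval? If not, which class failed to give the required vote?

A: 3/4 of 2666752 = 2000064; 2,000,064 required, 2,000,717 in favor — approved.
B: 3/5 of 2677035 = 1606221; 1,606,221 required, 1,605,751 in favor — not approved.
C: 4/5 of 443120 = 354496; 354,496 required, 354,496 in favor — approved.

Not approved — the B shares did not give the required vote.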